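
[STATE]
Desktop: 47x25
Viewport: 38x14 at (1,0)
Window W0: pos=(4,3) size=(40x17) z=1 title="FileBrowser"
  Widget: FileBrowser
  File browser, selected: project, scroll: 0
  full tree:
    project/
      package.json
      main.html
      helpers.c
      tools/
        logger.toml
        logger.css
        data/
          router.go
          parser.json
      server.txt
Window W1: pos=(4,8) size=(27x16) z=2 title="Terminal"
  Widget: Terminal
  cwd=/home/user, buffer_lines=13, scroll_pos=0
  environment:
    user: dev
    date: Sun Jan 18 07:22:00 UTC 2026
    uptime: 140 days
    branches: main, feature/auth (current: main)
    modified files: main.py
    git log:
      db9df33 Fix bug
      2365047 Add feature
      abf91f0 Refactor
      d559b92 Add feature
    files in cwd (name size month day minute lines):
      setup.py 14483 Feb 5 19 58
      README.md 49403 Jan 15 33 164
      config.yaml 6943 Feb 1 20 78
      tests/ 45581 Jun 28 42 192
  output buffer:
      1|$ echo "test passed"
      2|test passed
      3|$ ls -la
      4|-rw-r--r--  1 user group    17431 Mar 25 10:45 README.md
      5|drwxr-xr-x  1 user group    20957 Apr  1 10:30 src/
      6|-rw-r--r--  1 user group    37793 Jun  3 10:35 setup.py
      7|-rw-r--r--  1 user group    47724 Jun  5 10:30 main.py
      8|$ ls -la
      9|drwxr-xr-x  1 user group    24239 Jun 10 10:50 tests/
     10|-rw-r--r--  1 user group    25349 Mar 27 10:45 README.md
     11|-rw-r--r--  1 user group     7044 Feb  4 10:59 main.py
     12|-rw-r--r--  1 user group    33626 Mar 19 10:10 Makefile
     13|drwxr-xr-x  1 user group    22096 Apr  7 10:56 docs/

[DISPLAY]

                                      
                                      
                                      
   ┏━━━━━━━━━━━━━━━━━━━━━━━━━━━━━━━━━━
   ┃ FileBrowser                      
   ┠──────────────────────────────────
   ┃> [-] project/                    
   ┃    package.json                  
   ┏━━━━━━━━━━━━━━━━━━━━━━━━━┓        
   ┃ Terminal                ┃        
   ┠─────────────────────────┨        
   ┃$ echo "test passed"     ┃        
   ┃test passed              ┃        
   ┃$ ls -la                 ┃        


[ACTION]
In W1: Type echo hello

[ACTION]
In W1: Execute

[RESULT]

                                      
                                      
                                      
   ┏━━━━━━━━━━━━━━━━━━━━━━━━━━━━━━━━━━
   ┃ FileBrowser                      
   ┠──────────────────────────────────
   ┃> [-] project/                    
   ┃    package.json                  
   ┏━━━━━━━━━━━━━━━━━━━━━━━━━┓        
   ┃ Terminal                ┃        
   ┠─────────────────────────┨        
   ┃drwxr-xr-x  1 user group ┃        
   ┃-rw-r--r--  1 user group ┃        
   ┃-rw-r--r--  1 user group ┃        


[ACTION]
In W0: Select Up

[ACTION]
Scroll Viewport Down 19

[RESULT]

   ┃drwxr-xr-x  1 user group ┃        
   ┃-rw-r--r--  1 user group ┃        
   ┃-rw-r--r--  1 user group ┃        
   ┃$ ls -la                 ┃        
   ┃drwxr-xr-x  1 user group ┃        
   ┃-rw-r--r--  1 user group ┃        
   ┃-rw-r--r--  1 user group ┃        
   ┃-rw-r--r--  1 user group ┃        
   ┃drwxr-xr-x  1 user group ┃━━━━━━━━
   ┃$ echo hello             ┃        
   ┃hello                    ┃        
   ┃$ █                      ┃        
   ┗━━━━━━━━━━━━━━━━━━━━━━━━━┛        
                                      


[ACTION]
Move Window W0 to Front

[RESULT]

   ┃    server.txt                    
   ┃                                  
   ┃                                  
   ┃                                  
   ┃                                  
   ┃                                  
   ┃                                  
   ┃                                  
   ┗━━━━━━━━━━━━━━━━━━━━━━━━━━━━━━━━━━
   ┃$ echo hello             ┃        
   ┃hello                    ┃        
   ┃$ █                      ┃        
   ┗━━━━━━━━━━━━━━━━━━━━━━━━━┛        
                                      


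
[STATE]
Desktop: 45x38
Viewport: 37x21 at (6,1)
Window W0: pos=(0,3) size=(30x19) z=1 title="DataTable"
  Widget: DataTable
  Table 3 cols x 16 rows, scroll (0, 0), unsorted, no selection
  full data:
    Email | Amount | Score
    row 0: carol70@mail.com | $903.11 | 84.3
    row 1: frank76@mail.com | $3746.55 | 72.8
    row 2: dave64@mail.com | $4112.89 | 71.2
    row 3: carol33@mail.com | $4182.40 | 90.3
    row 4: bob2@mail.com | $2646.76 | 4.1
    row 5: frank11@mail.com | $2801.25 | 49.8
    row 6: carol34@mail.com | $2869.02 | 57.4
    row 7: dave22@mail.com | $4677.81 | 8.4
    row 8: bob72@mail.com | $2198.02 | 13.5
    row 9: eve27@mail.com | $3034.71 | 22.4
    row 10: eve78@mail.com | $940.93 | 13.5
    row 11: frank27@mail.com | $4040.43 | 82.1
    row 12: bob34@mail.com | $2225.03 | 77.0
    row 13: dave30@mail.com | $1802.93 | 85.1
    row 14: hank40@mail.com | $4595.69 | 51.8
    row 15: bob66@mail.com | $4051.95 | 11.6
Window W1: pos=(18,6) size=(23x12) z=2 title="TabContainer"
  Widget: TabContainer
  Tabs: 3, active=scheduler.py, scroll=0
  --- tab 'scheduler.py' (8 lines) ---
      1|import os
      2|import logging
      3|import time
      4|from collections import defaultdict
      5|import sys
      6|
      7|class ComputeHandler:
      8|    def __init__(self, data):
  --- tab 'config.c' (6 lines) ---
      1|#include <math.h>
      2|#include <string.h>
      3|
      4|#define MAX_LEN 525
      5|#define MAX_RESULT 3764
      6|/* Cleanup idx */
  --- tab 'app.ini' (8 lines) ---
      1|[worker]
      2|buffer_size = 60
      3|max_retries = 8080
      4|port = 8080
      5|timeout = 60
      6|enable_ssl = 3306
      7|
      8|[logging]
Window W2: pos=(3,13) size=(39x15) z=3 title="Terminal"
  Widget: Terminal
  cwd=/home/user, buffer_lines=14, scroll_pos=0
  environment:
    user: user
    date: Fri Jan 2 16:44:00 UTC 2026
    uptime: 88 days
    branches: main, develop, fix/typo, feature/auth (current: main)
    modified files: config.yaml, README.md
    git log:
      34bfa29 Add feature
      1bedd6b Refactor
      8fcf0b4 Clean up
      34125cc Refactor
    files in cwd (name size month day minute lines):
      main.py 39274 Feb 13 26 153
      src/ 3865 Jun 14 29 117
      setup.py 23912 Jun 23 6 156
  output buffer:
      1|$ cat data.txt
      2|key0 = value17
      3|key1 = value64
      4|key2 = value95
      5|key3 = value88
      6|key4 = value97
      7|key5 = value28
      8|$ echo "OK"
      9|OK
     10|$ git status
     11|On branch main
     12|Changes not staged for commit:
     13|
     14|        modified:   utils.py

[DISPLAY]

                                     
                                     
━━━━━━━━━━━━━━━━━━━━━━━┓             
Table                  ┃             
───────────────────────┨             
           │┏━━━━━━━━━━━━━━━━━━━━━┓  
───────────┼┃ TabContainer        ┃  
70@mail.com│┠─────────────────────┨  
76@mail.com│┃[scheduler.py]│ confi┃  
4@mail.com │┃─────────────────────┃  
33@mail.com│┃import os            ┃  
mail.com   │┃import logging       ┃  
━━━━━━━━━━━━━━━━━━━━━━━━━━━━━━━━━━━┓ 
erminal                            ┃ 
───────────────────────────────────┨ 
cat data.txt                       ┃ 
y0 = value17                       ┃ 
y1 = value64                       ┃ 
y2 = value95                       ┃ 
y3 = value88                       ┃ 
y4 = value97                       ┃ 


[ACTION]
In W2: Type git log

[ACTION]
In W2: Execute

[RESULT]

                                     
                                     
━━━━━━━━━━━━━━━━━━━━━━━┓             
Table                  ┃             
───────────────────────┨             
           │┏━━━━━━━━━━━━━━━━━━━━━┓  
───────────┼┃ TabContainer        ┃  
70@mail.com│┠─────────────────────┨  
76@mail.com│┃[scheduler.py]│ confi┃  
4@mail.com │┃─────────────────────┃  
33@mail.com│┃import os            ┃  
mail.com   │┃import logging       ┃  
━━━━━━━━━━━━━━━━━━━━━━━━━━━━━━━━━━━┓ 
erminal                            ┃ 
───────────────────────────────────┨ 
git status                         ┃ 
 branch main                       ┃ 
anges not staged for commit:       ┃ 
                                   ┃ 
      modified:   utils.py         ┃ 
git log                            ┃ 


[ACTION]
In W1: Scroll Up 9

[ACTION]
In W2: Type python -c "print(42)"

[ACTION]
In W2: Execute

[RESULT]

                                     
                                     
━━━━━━━━━━━━━━━━━━━━━━━┓             
Table                  ┃             
───────────────────────┨             
           │┏━━━━━━━━━━━━━━━━━━━━━┓  
───────────┼┃ TabContainer        ┃  
70@mail.com│┠─────────────────────┨  
76@mail.com│┃[scheduler.py]│ confi┃  
4@mail.com │┃─────────────────────┃  
33@mail.com│┃import os            ┃  
mail.com   │┃import logging       ┃  
━━━━━━━━━━━━━━━━━━━━━━━━━━━━━━━━━━━┓ 
erminal                            ┃ 
───────────────────────────────────┨ 
anges not staged for commit:       ┃ 
                                   ┃ 
      modified:   utils.py         ┃ 
git log                            ┃ 
bfa29 Add feature                  ┃ 
edd6b Refactor                     ┃ 


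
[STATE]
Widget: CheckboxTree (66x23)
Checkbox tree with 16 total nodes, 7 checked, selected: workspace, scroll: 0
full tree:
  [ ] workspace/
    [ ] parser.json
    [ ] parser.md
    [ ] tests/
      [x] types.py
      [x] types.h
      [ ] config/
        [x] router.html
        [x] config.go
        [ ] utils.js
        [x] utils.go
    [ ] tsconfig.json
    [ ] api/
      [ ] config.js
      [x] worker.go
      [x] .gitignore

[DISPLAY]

>[-] workspace/                                                   
   [ ] parser.json                                                
   [ ] parser.md                                                  
   [-] tests/                                                     
     [x] types.py                                                 
     [x] types.h                                                  
     [-] config/                                                  
       [x] router.html                                            
       [x] config.go                                              
       [ ] utils.js                                               
       [x] utils.go                                               
   [ ] tsconfig.json                                              
   [-] api/                                                       
     [ ] config.js                                                
     [x] worker.go                                                
     [x] .gitignore                                               
                                                                  
                                                                  
                                                                  
                                                                  
                                                                  
                                                                  
                                                                  


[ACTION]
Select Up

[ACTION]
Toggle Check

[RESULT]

>[x] workspace/                                                   
   [x] parser.json                                                
   [x] parser.md                                                  
   [x] tests/                                                     
     [x] types.py                                                 
     [x] types.h                                                  
     [x] config/                                                  
       [x] router.html                                            
       [x] config.go                                              
       [x] utils.js                                               
       [x] utils.go                                               
   [x] tsconfig.json                                              
   [x] api/                                                       
     [x] config.js                                                
     [x] worker.go                                                
     [x] .gitignore                                               
                                                                  
                                                                  
                                                                  
                                                                  
                                                                  
                                                                  
                                                                  


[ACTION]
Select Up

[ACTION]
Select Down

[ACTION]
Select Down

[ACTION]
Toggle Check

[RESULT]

 [-] workspace/                                                   
   [x] parser.json                                                
>  [ ] parser.md                                                  
   [x] tests/                                                     
     [x] types.py                                                 
     [x] types.h                                                  
     [x] config/                                                  
       [x] router.html                                            
       [x] config.go                                              
       [x] utils.js                                               
       [x] utils.go                                               
   [x] tsconfig.json                                              
   [x] api/                                                       
     [x] config.js                                                
     [x] worker.go                                                
     [x] .gitignore                                               
                                                                  
                                                                  
                                                                  
                                                                  
                                                                  
                                                                  
                                                                  


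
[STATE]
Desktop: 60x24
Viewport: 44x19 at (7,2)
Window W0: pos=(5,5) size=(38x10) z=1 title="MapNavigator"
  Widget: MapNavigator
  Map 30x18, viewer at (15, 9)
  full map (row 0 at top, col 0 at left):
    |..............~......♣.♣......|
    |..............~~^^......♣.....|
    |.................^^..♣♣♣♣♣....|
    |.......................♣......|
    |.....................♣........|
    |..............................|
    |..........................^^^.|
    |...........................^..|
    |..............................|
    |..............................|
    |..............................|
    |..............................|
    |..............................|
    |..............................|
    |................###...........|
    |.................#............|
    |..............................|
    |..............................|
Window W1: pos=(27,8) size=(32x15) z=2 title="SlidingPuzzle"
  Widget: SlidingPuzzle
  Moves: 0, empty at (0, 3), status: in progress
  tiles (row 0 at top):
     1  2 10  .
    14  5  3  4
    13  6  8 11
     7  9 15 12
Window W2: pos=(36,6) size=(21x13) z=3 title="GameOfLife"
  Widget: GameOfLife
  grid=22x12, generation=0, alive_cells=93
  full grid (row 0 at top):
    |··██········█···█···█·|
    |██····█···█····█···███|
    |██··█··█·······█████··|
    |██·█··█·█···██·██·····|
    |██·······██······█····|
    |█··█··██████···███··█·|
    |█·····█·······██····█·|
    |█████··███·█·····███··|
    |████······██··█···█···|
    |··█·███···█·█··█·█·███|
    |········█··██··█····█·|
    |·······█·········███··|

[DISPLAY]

                                            
                                            
                                            
━━━━━━━━━━━━━━━━━━━━━━━━━━━━━━━━━━━┓        
MapNavigator                 ┏━━━━━━━━━━━━━━
─────────────────────────────┃ GameOfLife   
  ..................┏━━━━━━━━┠──────────────
  ..................┃ Sliding┃Gen: 0        
  ..................┠────────┃█··█··█·······
  ...............@..┃┌────┬──┃█·█··█·█···██·
  ..................┃│  1 │  ┃█·······██····
  ..................┃├────┼──┃··█··██████···
━━━━━━━━━━━━━━━━━━━━┃│ 14 │  ┃·····█·······█
                    ┃├────┼──┃████··███·█···
                    ┃│ 13 │  ┃███······██··█
                    ┃├────┼──┃·█·███···█·█··
                    ┃│  7 │  ┗━━━━━━━━━━━━━━
                    ┃└────┴────┴────┴────┘  
                    ┃Moves: 0               


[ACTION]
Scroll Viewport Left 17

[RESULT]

                                            
                                            
                                            
     ┏━━━━━━━━━━━━━━━━━━━━━━━━━━━━━━━━━━━━┓ 
     ┃ MapNavigator                 ┏━━━━━━━
     ┠──────────────────────────────┃ GameOf
     ┃   ..................┏━━━━━━━━┠───────
     ┃   ..................┃ Sliding┃Gen: 0 
     ┃   ..................┠────────┃█··█··█
     ┃   ...............@..┃┌────┬──┃█·█··█·
     ┃   ..................┃│  1 │  ┃█······
     ┃   ..................┃├────┼──┃··█··██
     ┗━━━━━━━━━━━━━━━━━━━━━┃│ 14 │  ┃·····█·
                           ┃├────┼──┃████··█
                           ┃│ 13 │  ┃███····
                           ┃├────┼──┃·█·███·
                           ┃│  7 │  ┗━━━━━━━
                           ┃└────┴────┴────┴
                           ┃Moves: 0        


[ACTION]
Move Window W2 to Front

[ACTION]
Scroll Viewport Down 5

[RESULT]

     ┏━━━━━━━━━━━━━━━━━━━━━━━━━━━━━━━━━━━━┓ 
     ┃ MapNavigator                 ┏━━━━━━━
     ┠──────────────────────────────┃ GameOf
     ┃   ..................┏━━━━━━━━┠───────
     ┃   ..................┃ Sliding┃Gen: 0 
     ┃   ..................┠────────┃█··█··█
     ┃   ...............@..┃┌────┬──┃█·█··█·
     ┃   ..................┃│  1 │  ┃█······
     ┃   ..................┃├────┼──┃··█··██
     ┗━━━━━━━━━━━━━━━━━━━━━┃│ 14 │  ┃·····█·
                           ┃├────┼──┃████··█
                           ┃│ 13 │  ┃███····
                           ┃├────┼──┃·█·███·
                           ┃│  7 │  ┗━━━━━━━
                           ┃└────┴────┴────┴
                           ┃Moves: 0        
                           ┃                
                           ┗━━━━━━━━━━━━━━━━
                                            


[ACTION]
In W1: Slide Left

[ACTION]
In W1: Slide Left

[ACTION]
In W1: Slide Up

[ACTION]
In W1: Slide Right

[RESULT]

     ┏━━━━━━━━━━━━━━━━━━━━━━━━━━━━━━━━━━━━┓ 
     ┃ MapNavigator                 ┏━━━━━━━
     ┠──────────────────────────────┃ GameOf
     ┃   ..................┏━━━━━━━━┠───────
     ┃   ..................┃ Sliding┃Gen: 0 
     ┃   ..................┠────────┃█··█··█
     ┃   ...............@..┃┌────┬──┃█·█··█·
     ┃   ..................┃│  1 │  ┃█······
     ┃   ..................┃├────┼──┃··█··██
     ┗━━━━━━━━━━━━━━━━━━━━━┃│ 14 │  ┃·····█·
                           ┃├────┼──┃████··█
                           ┃│ 13 │  ┃███····
                           ┃├────┼──┃·█·███·
                           ┃│  7 │  ┗━━━━━━━
                           ┃└────┴────┴────┴
                           ┃Moves: 2        
                           ┃                
                           ┗━━━━━━━━━━━━━━━━
                                            


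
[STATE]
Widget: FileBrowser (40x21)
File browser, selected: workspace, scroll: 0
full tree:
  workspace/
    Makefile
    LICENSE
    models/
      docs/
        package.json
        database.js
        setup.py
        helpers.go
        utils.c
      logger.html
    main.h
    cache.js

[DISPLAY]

> [-] workspace/                        
    Makefile                            
    LICENSE                             
    [+] models/                         
    main.h                              
    cache.js                            
                                        
                                        
                                        
                                        
                                        
                                        
                                        
                                        
                                        
                                        
                                        
                                        
                                        
                                        
                                        


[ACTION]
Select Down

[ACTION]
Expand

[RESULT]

  [-] workspace/                        
  > Makefile                            
    LICENSE                             
    [+] models/                         
    main.h                              
    cache.js                            
                                        
                                        
                                        
                                        
                                        
                                        
                                        
                                        
                                        
                                        
                                        
                                        
                                        
                                        
                                        


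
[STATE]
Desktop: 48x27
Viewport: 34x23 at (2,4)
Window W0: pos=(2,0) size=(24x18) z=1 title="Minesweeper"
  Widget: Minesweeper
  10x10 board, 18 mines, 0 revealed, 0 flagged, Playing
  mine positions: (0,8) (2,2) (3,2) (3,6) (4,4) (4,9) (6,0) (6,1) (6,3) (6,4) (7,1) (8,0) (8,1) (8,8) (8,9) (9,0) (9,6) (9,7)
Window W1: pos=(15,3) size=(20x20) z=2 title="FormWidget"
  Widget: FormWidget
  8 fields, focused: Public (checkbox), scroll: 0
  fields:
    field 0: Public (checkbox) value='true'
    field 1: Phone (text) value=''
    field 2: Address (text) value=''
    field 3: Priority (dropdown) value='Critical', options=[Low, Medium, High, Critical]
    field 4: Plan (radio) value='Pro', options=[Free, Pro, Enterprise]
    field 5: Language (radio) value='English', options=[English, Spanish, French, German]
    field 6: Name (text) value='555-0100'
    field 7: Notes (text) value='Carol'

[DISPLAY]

┃■■■■■■■■■■  ┃ FormWidget       ┃ 
┃■■■■■■■■■■  ┠──────────────────┨ 
┃■■■■■■■■■■  ┃> Public:     [x] ┃ 
┃■■■■■■■■■■  ┃  Phone:      [  ]┃ 
┃■■■■■■■■■■  ┃  Address:    [  ]┃ 
┃■■■■■■■■■■  ┃  Priority:   [C▼]┃ 
┃■■■■■■■■■■  ┃  Plan:       ( ) ┃ 
┃■■■■■■■■■■  ┃  Language:   (●) ┃ 
┃■■■■■■■■■■  ┃  Name:       [55]┃ 
┃            ┃  Notes:      [Ca]┃ 
┃            ┃                  ┃ 
┃            ┃                  ┃ 
┃            ┃                  ┃ 
┗━━━━━━━━━━━━┃                  ┃ 
             ┃                  ┃ 
             ┃                  ┃ 
             ┃                  ┃ 
             ┃                  ┃ 
             ┗━━━━━━━━━━━━━━━━━━┛ 
                                  
                                  
                                  
                                  


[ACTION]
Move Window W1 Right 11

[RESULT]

┃■■■■■■■■■■            ┃┃ FormWidg
┃■■■■■■■■■■            ┃┠─────────
┃■■■■■■■■■■            ┃┃> Public:
┃■■■■■■■■■■            ┃┃  Phone: 
┃■■■■■■■■■■            ┃┃  Address
┃■■■■■■■■■■            ┃┃  Priorit
┃■■■■■■■■■■            ┃┃  Plan:  
┃■■■■■■■■■■            ┃┃  Languag
┃■■■■■■■■■■            ┃┃  Name:  
┃                      ┃┃  Notes: 
┃                      ┃┃         
┃                      ┃┃         
┃                      ┃┃         
┗━━━━━━━━━━━━━━━━━━━━━━┛┃         
                        ┃         
                        ┃         
                        ┃         
                        ┃         
                        ┗━━━━━━━━━
                                  
                                  
                                  
                                  


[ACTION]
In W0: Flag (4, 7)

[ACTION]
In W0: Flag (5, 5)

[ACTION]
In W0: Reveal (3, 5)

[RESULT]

┃■■■■■■■■■■            ┃┃ FormWidg
┃■■■■■■■■■■            ┃┠─────────
┃■■■■■2■■■■            ┃┃> Public:
┃■■■■■■■⚑■■            ┃┃  Phone: 
┃■■■■■⚑■■■■            ┃┃  Address
┃■■■■■■■■■■            ┃┃  Priorit
┃■■■■■■■■■■            ┃┃  Plan:  
┃■■■■■■■■■■            ┃┃  Languag
┃■■■■■■■■■■            ┃┃  Name:  
┃                      ┃┃  Notes: 
┃                      ┃┃         
┃                      ┃┃         
┃                      ┃┃         
┗━━━━━━━━━━━━━━━━━━━━━━┛┃         
                        ┃         
                        ┃         
                        ┃         
                        ┃         
                        ┗━━━━━━━━━
                                  
                                  
                                  
                                  


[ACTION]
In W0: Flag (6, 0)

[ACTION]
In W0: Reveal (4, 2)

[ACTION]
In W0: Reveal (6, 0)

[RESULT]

┃■■■■■■■■■■            ┃┃ FormWidg
┃■■■■■■■■■■            ┃┠─────────
┃■■■■■2■■■■            ┃┃> Public:
┃■■1■■■■⚑■■            ┃┃  Phone: 
┃■■■■■⚑■■■■            ┃┃  Address
┃⚑■■■■■■■■■            ┃┃  Priorit
┃■■■■■■■■■■            ┃┃  Plan:  
┃■■■■■■■■■■            ┃┃  Languag
┃■■■■■■■■■■            ┃┃  Name:  
┃                      ┃┃  Notes: 
┃                      ┃┃         
┃                      ┃┃         
┃                      ┃┃         
┗━━━━━━━━━━━━━━━━━━━━━━┛┃         
                        ┃         
                        ┃         
                        ┃         
                        ┃         
                        ┗━━━━━━━━━
                                  
                                  
                                  
                                  


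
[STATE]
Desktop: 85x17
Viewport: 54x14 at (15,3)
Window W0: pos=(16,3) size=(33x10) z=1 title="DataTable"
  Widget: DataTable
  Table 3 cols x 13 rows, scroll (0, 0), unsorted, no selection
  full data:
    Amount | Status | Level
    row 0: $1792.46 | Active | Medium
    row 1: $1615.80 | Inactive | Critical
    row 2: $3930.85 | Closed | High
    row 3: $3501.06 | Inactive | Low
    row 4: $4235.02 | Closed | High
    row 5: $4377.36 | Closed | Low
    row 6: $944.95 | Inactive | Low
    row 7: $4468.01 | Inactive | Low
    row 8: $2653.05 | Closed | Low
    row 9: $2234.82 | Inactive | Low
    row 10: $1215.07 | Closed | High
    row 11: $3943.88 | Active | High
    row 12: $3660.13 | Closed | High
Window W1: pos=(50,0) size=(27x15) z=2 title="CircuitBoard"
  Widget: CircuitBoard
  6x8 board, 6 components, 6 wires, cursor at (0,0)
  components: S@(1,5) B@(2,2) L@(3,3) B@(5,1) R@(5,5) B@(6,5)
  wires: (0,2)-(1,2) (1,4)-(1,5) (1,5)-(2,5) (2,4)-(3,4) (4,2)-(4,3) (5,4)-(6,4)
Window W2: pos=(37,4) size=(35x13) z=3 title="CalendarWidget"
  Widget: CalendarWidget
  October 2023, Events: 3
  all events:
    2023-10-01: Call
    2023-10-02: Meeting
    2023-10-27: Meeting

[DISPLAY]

 ┏━━━━━━━━━━━━━━━━━━━━━━━━━━━━━━━┓ ┃   0 1 2 3 4 5    
 ┃ DataTable          ┏━━━━━━━━━━━━━━━━━━━━━━━━━━━━━━━
 ┠────────────────────┃ CalendarWidget                
 ┃Amount  │Status  │Le┠───────────────────────────────
 ┃────────┼────────┼──┃           October 2023        
 ┃$1792.46│Active  │Me┃Mo Tu We Th Fr Sa Su           
 ┃$1615.80│Inactive│Cr┃                   1*          
 ┃$3930.85│Closed  │Hi┃ 2*  3  4  5  6  7  8          
 ┃$3501.06│Inactive│Lo┃ 9 10 11 12 13 14 15           
 ┗━━━━━━━━━━━━━━━━━━━━┃16 17 18 19 20 21 22           
                      ┃23 24 25 26 27* 28 29          
                      ┃30 31                          
                      ┃                               
                      ┗━━━━━━━━━━━━━━━━━━━━━━━━━━━━━━━


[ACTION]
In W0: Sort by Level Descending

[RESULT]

 ┏━━━━━━━━━━━━━━━━━━━━━━━━━━━━━━━┓ ┃   0 1 2 3 4 5    
 ┃ DataTable          ┏━━━━━━━━━━━━━━━━━━━━━━━━━━━━━━━
 ┠────────────────────┃ CalendarWidget                
 ┃Amount  │Status  │Le┠───────────────────────────────
 ┃────────┼────────┼──┃           October 2023        
 ┃$1792.46│Active  │Me┃Mo Tu We Th Fr Sa Su           
 ┃$3501.06│Inactive│Lo┃                   1*          
 ┃$4377.36│Closed  │Lo┃ 2*  3  4  5  6  7  8          
 ┃$944.95 │Inactive│Lo┃ 9 10 11 12 13 14 15           
 ┗━━━━━━━━━━━━━━━━━━━━┃16 17 18 19 20 21 22           
                      ┃23 24 25 26 27* 28 29          
                      ┃30 31                          
                      ┃                               
                      ┗━━━━━━━━━━━━━━━━━━━━━━━━━━━━━━━


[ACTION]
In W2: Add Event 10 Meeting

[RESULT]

 ┏━━━━━━━━━━━━━━━━━━━━━━━━━━━━━━━┓ ┃   0 1 2 3 4 5    
 ┃ DataTable          ┏━━━━━━━━━━━━━━━━━━━━━━━━━━━━━━━
 ┠────────────────────┃ CalendarWidget                
 ┃Amount  │Status  │Le┠───────────────────────────────
 ┃────────┼────────┼──┃           October 2023        
 ┃$1792.46│Active  │Me┃Mo Tu We Th Fr Sa Su           
 ┃$3501.06│Inactive│Lo┃                   1*          
 ┃$4377.36│Closed  │Lo┃ 2*  3  4  5  6  7  8          
 ┃$944.95 │Inactive│Lo┃ 9 10* 11 12 13 14 15          
 ┗━━━━━━━━━━━━━━━━━━━━┃16 17 18 19 20 21 22           
                      ┃23 24 25 26 27* 28 29          
                      ┃30 31                          
                      ┃                               
                      ┗━━━━━━━━━━━━━━━━━━━━━━━━━━━━━━━


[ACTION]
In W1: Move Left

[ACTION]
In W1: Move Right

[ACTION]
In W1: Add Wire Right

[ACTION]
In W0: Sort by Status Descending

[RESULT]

 ┏━━━━━━━━━━━━━━━━━━━━━━━━━━━━━━━┓ ┃   0 1 2 3 4 5    
 ┃ DataTable          ┏━━━━━━━━━━━━━━━━━━━━━━━━━━━━━━━
 ┠────────────────────┃ CalendarWidget                
 ┃Amount  │Status ▼│Le┠───────────────────────────────
 ┃────────┼────────┼──┃           October 2023        
 ┃$3501.06│Inactive│Lo┃Mo Tu We Th Fr Sa Su           
 ┃$944.95 │Inactive│Lo┃                   1*          
 ┃$4468.01│Inactive│Lo┃ 2*  3  4  5  6  7  8          
 ┃$2234.82│Inactive│Lo┃ 9 10* 11 12 13 14 15          
 ┗━━━━━━━━━━━━━━━━━━━━┃16 17 18 19 20 21 22           
                      ┃23 24 25 26 27* 28 29          
                      ┃30 31                          
                      ┃                               
                      ┗━━━━━━━━━━━━━━━━━━━━━━━━━━━━━━━


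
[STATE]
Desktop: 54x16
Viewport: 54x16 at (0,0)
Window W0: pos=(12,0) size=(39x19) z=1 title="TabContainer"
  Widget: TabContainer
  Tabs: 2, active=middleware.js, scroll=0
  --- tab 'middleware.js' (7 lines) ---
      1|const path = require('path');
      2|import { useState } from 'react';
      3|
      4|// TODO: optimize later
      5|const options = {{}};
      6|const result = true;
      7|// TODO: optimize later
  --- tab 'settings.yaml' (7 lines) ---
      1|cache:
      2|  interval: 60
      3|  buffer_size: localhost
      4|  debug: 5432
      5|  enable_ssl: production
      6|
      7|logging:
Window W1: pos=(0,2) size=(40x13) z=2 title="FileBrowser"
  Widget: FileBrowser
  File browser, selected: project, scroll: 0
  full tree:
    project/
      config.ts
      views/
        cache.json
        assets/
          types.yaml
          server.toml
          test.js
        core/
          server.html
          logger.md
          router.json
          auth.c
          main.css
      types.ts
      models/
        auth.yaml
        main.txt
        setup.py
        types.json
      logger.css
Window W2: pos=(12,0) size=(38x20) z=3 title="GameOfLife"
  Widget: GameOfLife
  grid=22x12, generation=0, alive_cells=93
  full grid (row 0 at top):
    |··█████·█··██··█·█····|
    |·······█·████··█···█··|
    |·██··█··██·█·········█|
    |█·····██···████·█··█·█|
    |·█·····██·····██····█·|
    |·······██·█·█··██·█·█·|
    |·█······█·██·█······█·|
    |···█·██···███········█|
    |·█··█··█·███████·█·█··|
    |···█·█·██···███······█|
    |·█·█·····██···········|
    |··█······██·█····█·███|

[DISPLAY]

            ┏━━━━━━━━━━━━━━━━━━━━━━━━━━━━━━━━━━━━┓┓   
            ┃ GameOfLife                         ┃┃   
┏━━━━━━━━━━━┠────────────────────────────────────┨┨   
┃ FileBrowse┃Gen: 0                              ┃┃   
┠───────────┃··█████·█··██··█·█····              ┃┃   
┃> [-] proje┃·······█·████··█···█··              ┃┃   
┃    config.┃·██··█··██·█·········█              ┃┃   
┃    [+] vie┃█·····██···████·█··█·█              ┃┃   
┃    types.t┃·█·····██·····██····█·              ┃┃   
┃    [+] mod┃·······██·█·█··██·█·█·              ┃┃   
┃    logger.┃·█······█·██·█······█·              ┃┃   
┃           ┃···█·██···███········█              ┃┃   
┃           ┃·█··█··█·███████·█·█··              ┃┃   
┃           ┃···█·█·██···███······█              ┃┃   
┗━━━━━━━━━━━┃·█·█·····██···········              ┃┃   
            ┃··█······██·█····█·███              ┃┃   


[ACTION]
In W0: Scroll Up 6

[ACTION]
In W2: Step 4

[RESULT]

            ┏━━━━━━━━━━━━━━━━━━━━━━━━━━━━━━━━━━━━┓┓   
            ┃ GameOfLife                         ┃┃   
┏━━━━━━━━━━━┠────────────────────────────────────┨┨   
┃ FileBrowse┃Gen: 4                              ┃┃   
┠───────────┃···██···██············              ┃┃   
┃> [-] proje┃·██·█··█·██···········              ┃┃   
┃    config.┃█··········█··········              ┃┃   
┃    [+] vie┃█·██·······██·········              ┃┃   
┃    types.t┃·█·······█·██·········              ┃┃   
┃    [+] mod┃············██··█·····              ┃┃   
┃    logger.┃····█·······█·██······              ┃┃   
┃           ┃·····█····█··██·······              ┃┃   
┃           ┃··██·█················              ┃┃   
┃           ┃··█··█···█············              ┃┃   
┗━━━━━━━━━━━┃·█··█··█·█············              ┃┃   
            ┃··█·█·····█···········              ┃┃   
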